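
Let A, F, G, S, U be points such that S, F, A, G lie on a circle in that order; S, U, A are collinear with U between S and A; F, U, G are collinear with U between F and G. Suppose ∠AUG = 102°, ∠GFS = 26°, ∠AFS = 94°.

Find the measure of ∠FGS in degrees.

∠FGS = 34°

1. ∠FUS = 102°  [vertical angles at U]
2. ∠ASF = 52°  [△SUF]
3. ∠FAS = 34°  [△SFA]
4. ∠FGS = 34°  [same arc SF]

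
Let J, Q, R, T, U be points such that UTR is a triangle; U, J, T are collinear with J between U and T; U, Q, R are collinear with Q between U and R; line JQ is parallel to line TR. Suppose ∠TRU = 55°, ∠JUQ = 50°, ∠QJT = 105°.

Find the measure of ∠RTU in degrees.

∠RTU = 75°

1. ∠JQU = 55°  [JQ∥TR, corresponding at Q]
2. ∠QJU = 75°  [△UJQ]
3. ∠RTU = 75°  [JQ∥TR, corresponding at J]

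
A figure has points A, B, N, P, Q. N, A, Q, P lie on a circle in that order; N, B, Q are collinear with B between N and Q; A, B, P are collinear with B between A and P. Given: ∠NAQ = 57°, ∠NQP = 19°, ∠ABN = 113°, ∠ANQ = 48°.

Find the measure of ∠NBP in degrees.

1. ∠NPQ = 123°  [cyclic NAQP, opposite ∠A+∠P]
2. ∠AQN = 75°  [△NAQ]
3. ∠PNQ = 38°  [△NQP]
4. ∠APN = 75°  [same arc NA]
5. ∠NBP = 67°  [△NBP]

∠NBP = 67°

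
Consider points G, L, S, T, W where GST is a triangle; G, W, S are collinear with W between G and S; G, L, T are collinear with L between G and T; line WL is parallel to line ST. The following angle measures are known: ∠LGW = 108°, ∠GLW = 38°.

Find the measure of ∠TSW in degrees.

∠TSW = 34°

1. ∠GWL = 34°  [△GWL]
2. ∠LWS = 146°  [linear pair at W on GS]
3. ∠TSW = 34°  [WL∥ST, co-interior at S–W]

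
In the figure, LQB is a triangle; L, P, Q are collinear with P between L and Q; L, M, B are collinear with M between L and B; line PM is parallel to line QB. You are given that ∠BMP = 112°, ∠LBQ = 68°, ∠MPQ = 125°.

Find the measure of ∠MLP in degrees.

1. ∠LMP = 68°  [linear pair at M on LB]
2. ∠LPM = 55°  [linear pair at P on LQ]
3. ∠MLP = 57°  [△LPM]

∠MLP = 57°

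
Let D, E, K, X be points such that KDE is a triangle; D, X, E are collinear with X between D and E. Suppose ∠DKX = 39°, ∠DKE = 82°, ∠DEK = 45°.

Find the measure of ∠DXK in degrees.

1. ∠EDK = 53°  [△KDE]
2. ∠KDX = 53°  [X on ray DE]
3. ∠DXK = 88°  [△KDX]

∠DXK = 88°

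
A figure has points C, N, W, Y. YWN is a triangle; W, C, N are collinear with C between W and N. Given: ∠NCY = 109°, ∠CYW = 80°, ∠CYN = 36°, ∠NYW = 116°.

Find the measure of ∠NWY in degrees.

∠NWY = 29°

1. ∠WCY = 71°  [linear pair at C on WN]
2. ∠CWY = 29°  [△YWC]
3. ∠NWY = 29°  [C on ray WN]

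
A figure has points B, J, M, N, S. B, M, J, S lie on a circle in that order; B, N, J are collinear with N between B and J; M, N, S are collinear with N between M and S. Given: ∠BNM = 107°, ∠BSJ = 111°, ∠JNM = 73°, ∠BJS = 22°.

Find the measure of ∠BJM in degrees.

∠BJM = 60°

1. ∠JBS = 47°  [△BJS]
2. ∠JMS = 47°  [same arc JS]
3. ∠BJM = 60°  [△MNJ]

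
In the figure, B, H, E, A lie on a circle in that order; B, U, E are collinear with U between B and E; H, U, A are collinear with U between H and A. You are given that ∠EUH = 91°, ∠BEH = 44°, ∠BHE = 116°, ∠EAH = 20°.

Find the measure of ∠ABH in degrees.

1. ∠BUH = 89°  [linear pair at U on BE]
2. ∠BAH = 44°  [same arc BH]
3. ∠EBH = 20°  [△BHE]
4. ∠AHB = 71°  [△BUH]
5. ∠ABH = 65°  [△BHA]

∠ABH = 65°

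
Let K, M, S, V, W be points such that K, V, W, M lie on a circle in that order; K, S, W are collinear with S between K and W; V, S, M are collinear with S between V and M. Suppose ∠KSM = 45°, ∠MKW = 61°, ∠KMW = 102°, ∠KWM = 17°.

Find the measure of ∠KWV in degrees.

∠KWV = 74°

1. ∠VSW = 45°  [vertical angles at S]
2. ∠MVW = 61°  [same arc WM]
3. ∠KWV = 74°  [△VSW]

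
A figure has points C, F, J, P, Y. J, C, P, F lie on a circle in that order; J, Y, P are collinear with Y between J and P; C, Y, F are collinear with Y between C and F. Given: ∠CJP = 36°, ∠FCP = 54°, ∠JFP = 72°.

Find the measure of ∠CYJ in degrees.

∠CYJ = 90°

1. ∠CFP = 36°  [same arc CP]
2. ∠FJP = 54°  [same arc PF]
3. ∠FPJ = 54°  [△JPF]
4. ∠FYP = 90°  [△PYF]
5. ∠CYJ = 90°  [vertical angles at Y]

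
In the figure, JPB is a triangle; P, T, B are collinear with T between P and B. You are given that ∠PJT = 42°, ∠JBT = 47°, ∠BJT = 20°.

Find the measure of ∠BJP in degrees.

1. ∠BTJ = 113°  [△JTB]
2. ∠JBP = 47°  [T on ray BP]
3. ∠JTP = 67°  [linear pair at T on PB]
4. ∠JPT = 71°  [△JPT]
5. ∠BPJ = 71°  [T on ray PB]
6. ∠BJP = 62°  [△JPB]

∠BJP = 62°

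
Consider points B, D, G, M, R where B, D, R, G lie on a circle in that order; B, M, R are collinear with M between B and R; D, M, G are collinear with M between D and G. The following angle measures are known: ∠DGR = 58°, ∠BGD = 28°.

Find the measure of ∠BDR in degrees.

∠BDR = 94°

1. ∠DBR = 58°  [same arc DR]
2. ∠BRD = 28°  [same arc BD]
3. ∠BDR = 94°  [△BDR]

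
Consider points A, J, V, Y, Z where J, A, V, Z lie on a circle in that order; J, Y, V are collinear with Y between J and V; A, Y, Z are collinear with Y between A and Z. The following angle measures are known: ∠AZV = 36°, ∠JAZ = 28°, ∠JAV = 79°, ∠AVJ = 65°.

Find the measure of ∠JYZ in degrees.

1. ∠JVZ = 28°  [same arc JZ]
2. ∠JZV = 101°  [cyclic JAVZ, opposite ∠A+∠Z]
3. ∠AZJ = 65°  [same arc JA]
4. ∠VJZ = 51°  [△JVZ]
5. ∠JYZ = 64°  [△JYZ]

∠JYZ = 64°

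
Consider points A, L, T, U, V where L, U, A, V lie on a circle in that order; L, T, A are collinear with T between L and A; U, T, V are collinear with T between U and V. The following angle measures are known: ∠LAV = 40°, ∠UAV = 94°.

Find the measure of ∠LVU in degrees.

1. ∠LUV = 40°  [same arc LV]
2. ∠ULV = 86°  [cyclic LUAV, opposite ∠L+∠A]
3. ∠LVU = 54°  [△LUV]

∠LVU = 54°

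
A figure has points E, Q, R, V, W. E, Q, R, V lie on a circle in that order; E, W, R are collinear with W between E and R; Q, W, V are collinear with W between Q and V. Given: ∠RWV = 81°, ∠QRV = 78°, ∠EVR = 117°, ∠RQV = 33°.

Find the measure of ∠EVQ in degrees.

∠EVQ = 48°

1. ∠EWV = 99°  [linear pair at W on ER]
2. ∠REV = 33°  [same arc RV]
3. ∠EVQ = 48°  [△EWV]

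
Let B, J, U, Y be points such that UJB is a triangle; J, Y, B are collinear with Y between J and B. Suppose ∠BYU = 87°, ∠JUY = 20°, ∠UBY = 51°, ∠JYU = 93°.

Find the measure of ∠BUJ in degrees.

∠BUJ = 62°

1. ∠UJY = 67°  [△UJY]
2. ∠JBU = 51°  [Y on ray BJ]
3. ∠BJU = 67°  [Y on ray JB]
4. ∠BUJ = 62°  [△UJB]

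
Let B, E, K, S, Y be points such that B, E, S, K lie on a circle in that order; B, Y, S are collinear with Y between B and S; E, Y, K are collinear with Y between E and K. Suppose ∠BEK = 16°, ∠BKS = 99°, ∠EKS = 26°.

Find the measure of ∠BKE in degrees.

∠BKE = 73°

1. ∠BES = 81°  [cyclic BESK, opposite ∠E+∠K]
2. ∠EBS = 26°  [same arc ES]
3. ∠BSE = 73°  [△BES]
4. ∠BKE = 73°  [same arc BE]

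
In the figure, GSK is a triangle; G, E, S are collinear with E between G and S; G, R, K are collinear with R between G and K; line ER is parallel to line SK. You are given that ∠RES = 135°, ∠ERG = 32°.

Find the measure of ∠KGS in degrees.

1. ∠GER = 45°  [linear pair at E on GS]
2. ∠EGR = 103°  [△GER]
3. ∠KGS = 103°  [E on GS, R on GK]

∠KGS = 103°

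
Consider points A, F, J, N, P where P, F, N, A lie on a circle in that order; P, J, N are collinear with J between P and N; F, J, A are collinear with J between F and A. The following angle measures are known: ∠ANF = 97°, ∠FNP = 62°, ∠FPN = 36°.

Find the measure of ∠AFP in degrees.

∠AFP = 35°

1. ∠APF = 83°  [cyclic PFNA, opposite ∠P+∠N]
2. ∠FAP = 62°  [same arc PF]
3. ∠AFP = 35°  [△PFA]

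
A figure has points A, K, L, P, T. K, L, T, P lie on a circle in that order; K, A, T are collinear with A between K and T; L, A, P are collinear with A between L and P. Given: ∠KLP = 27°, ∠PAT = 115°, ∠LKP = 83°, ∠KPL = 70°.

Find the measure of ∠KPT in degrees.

∠KPT = 108°

1. ∠KTP = 27°  [same arc KP]
2. ∠KAP = 65°  [linear pair at A on KT]
3. ∠PKT = 45°  [△KAP]
4. ∠KPT = 108°  [△KTP]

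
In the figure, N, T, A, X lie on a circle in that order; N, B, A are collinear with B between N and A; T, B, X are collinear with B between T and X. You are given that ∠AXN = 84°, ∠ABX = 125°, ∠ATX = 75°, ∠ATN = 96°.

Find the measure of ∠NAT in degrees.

∠NAT = 50°

1. ∠NBT = 125°  [vertical angles at B]
2. ∠ABT = 55°  [linear pair at B on NA]
3. ∠NAT = 50°  [△TBA]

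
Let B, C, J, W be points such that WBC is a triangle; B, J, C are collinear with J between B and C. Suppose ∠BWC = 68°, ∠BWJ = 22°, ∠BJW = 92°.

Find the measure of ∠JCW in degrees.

1. ∠JBW = 66°  [△WBJ]
2. ∠CBW = 66°  [J on ray BC]
3. ∠BCW = 46°  [△WBC]
4. ∠JCW = 46°  [J on ray CB]

∠JCW = 46°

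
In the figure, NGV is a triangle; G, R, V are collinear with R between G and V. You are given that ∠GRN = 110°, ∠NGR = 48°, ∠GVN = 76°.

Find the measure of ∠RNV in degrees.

1. ∠NRV = 70°  [linear pair at R on GV]
2. ∠NVR = 76°  [R on ray VG]
3. ∠RNV = 34°  [△NRV]

∠RNV = 34°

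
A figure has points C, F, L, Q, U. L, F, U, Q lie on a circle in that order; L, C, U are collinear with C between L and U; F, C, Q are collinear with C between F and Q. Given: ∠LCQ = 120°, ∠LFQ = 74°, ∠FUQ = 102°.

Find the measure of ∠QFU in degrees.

∠QFU = 32°

1. ∠QCU = 60°  [linear pair at C on LU]
2. ∠LUQ = 74°  [same arc LQ]
3. ∠FQU = 46°  [△UCQ]
4. ∠QFU = 32°  [△FUQ]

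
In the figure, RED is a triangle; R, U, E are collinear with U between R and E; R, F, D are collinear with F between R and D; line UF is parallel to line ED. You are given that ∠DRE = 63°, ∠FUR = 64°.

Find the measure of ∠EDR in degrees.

∠EDR = 53°

1. ∠FRU = 63°  [U on RE, F on RD]
2. ∠RFU = 53°  [△RUF]
3. ∠EDR = 53°  [UF∥ED, corresponding at F]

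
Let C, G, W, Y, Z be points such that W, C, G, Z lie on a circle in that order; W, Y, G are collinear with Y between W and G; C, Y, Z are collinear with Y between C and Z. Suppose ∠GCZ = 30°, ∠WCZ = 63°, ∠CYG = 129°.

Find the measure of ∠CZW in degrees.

∠CZW = 21°

1. ∠GWZ = 30°  [same arc GZ]
2. ∠WYZ = 129°  [vertical angles at Y]
3. ∠CZW = 21°  [△WYZ]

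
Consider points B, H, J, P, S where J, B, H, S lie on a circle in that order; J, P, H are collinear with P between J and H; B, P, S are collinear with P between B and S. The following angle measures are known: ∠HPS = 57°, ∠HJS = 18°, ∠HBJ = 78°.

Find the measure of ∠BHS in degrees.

∠BHS = 99°

1. ∠HBS = 18°  [same arc HS]
2. ∠HSJ = 102°  [cyclic JBHS, opposite ∠B+∠S]
3. ∠JHS = 60°  [△JHS]
4. ∠BSH = 63°  [△HPS]
5. ∠BHS = 99°  [△BHS]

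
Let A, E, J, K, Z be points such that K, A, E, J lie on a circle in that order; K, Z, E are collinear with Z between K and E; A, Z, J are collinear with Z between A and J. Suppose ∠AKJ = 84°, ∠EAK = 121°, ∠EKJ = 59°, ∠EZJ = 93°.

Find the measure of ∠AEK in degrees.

1. ∠EAJ = 59°  [same arc EJ]
2. ∠AZK = 93°  [vertical angles at Z]
3. ∠AZE = 87°  [linear pair at Z on KE]
4. ∠AEK = 34°  [△AZE]

∠AEK = 34°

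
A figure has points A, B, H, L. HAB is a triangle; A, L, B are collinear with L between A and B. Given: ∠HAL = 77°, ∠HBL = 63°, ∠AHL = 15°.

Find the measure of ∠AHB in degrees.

∠AHB = 40°

1. ∠BAH = 77°  [L on ray AB]
2. ∠ABH = 63°  [L on ray BA]
3. ∠AHB = 40°  [△HAB]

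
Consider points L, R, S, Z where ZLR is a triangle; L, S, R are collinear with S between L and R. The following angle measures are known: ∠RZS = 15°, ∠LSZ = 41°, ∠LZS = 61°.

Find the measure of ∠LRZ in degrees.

∠LRZ = 26°

1. ∠RSZ = 139°  [linear pair at S on LR]
2. ∠SRZ = 26°  [△ZSR]
3. ∠LRZ = 26°  [S on ray RL]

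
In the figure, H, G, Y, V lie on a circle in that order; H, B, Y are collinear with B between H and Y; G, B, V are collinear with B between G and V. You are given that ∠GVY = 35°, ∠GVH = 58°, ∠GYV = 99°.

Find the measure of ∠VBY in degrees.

1. ∠GHY = 35°  [same arc GY]
2. ∠VGY = 46°  [△GYV]
3. ∠GYH = 58°  [same arc HG]
4. ∠HGY = 87°  [△HGY]
5. ∠VHY = 46°  [same arc YV]
6. ∠HVY = 93°  [cyclic HGYV, opposite ∠G+∠V]
7. ∠HYV = 41°  [△HYV]
8. ∠VBY = 104°  [△YBV]

∠VBY = 104°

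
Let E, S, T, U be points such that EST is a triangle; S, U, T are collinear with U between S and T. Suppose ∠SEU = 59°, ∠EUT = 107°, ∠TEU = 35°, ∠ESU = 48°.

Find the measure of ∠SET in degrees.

∠SET = 94°

1. ∠ETU = 38°  [△EUT]
2. ∠EST = 48°  [U on ray ST]
3. ∠ETS = 38°  [U on ray TS]
4. ∠SET = 94°  [△EST]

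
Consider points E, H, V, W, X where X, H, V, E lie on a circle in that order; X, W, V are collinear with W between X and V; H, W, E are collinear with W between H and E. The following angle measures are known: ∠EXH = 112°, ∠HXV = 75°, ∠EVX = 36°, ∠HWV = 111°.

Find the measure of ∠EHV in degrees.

1. ∠EVH = 68°  [cyclic XHVE, opposite ∠X+∠V]
2. ∠HEV = 75°  [same arc HV]
3. ∠EHV = 37°  [△HVE]

∠EHV = 37°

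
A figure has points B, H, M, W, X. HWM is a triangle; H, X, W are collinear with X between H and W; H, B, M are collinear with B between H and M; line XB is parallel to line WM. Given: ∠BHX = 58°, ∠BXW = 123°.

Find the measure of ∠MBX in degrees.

1. ∠BXH = 57°  [linear pair at X on HW]
2. ∠HBX = 65°  [△HXB]
3. ∠MBX = 115°  [linear pair at B on HM]

∠MBX = 115°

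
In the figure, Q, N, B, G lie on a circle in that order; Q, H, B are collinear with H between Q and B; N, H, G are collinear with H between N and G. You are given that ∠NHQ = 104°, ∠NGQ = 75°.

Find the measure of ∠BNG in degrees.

1. ∠BHN = 76°  [linear pair at H on QB]
2. ∠NBQ = 75°  [same arc QN]
3. ∠BNG = 29°  [△NHB]

∠BNG = 29°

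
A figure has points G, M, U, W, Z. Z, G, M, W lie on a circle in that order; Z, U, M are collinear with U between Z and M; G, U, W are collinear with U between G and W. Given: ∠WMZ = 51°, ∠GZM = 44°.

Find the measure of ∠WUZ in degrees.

1. ∠GWM = 44°  [same arc GM]
2. ∠MUW = 85°  [△MUW]
3. ∠WUZ = 95°  [linear pair at U on ZM]

∠WUZ = 95°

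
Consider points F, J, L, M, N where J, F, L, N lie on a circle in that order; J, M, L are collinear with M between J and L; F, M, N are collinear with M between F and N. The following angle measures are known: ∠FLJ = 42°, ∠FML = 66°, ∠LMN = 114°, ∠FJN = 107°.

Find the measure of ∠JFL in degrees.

∠JFL = 103°

1. ∠FNJ = 42°  [same arc JF]
2. ∠FMJ = 114°  [linear pair at M on JL]
3. ∠JFN = 31°  [△JFN]
4. ∠FJL = 35°  [△JMF]
5. ∠JFL = 103°  [△JFL]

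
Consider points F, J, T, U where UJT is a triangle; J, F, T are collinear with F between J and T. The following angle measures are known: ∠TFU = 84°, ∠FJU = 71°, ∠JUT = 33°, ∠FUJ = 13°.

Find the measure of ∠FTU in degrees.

1. ∠TJU = 71°  [F on ray JT]
2. ∠JTU = 76°  [△UJT]
3. ∠FTU = 76°  [F on ray TJ]

∠FTU = 76°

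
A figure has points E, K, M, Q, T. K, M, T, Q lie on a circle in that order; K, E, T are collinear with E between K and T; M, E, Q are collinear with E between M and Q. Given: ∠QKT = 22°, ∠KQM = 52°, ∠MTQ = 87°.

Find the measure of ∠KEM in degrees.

1. ∠QMT = 22°  [same arc TQ]
2. ∠KTM = 52°  [same arc KM]
3. ∠MET = 106°  [△MET]
4. ∠KEM = 74°  [linear pair at E on KT]

∠KEM = 74°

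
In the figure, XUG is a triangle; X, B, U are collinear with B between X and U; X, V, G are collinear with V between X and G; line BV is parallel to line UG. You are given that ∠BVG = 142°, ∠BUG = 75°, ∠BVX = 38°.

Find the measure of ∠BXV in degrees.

∠BXV = 67°

1. ∠GUX = 75°  [B on ray UX]
2. ∠UGX = 38°  [BV∥UG, corresponding at V]
3. ∠GXU = 67°  [△XUG]
4. ∠BXV = 67°  [B on XU, V on XG]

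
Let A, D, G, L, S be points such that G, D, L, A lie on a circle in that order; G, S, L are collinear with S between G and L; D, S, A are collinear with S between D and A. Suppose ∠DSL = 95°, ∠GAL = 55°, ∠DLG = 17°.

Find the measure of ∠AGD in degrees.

∠AGD = 106°

1. ∠DSG = 85°  [linear pair at S on GL]
2. ∠GDL = 125°  [cyclic GDLA, opposite ∠D+∠A]
3. ∠DAG = 17°  [same arc GD]
4. ∠DGL = 38°  [△GDL]
5. ∠ADG = 57°  [△GSD]
6. ∠AGD = 106°  [△GDA]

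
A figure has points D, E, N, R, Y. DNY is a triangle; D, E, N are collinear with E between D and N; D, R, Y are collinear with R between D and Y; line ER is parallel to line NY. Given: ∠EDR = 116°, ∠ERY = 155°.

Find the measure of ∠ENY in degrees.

∠ENY = 39°

1. ∠DRE = 25°  [linear pair at R on DY]
2. ∠DER = 39°  [△DER]
3. ∠NER = 141°  [linear pair at E on DN]
4. ∠ENY = 39°  [ER∥NY, co-interior at N–E]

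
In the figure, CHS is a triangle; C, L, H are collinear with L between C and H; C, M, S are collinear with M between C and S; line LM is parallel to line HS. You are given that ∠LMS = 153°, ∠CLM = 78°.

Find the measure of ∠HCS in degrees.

1. ∠CML = 27°  [linear pair at M on CS]
2. ∠LCM = 75°  [△CLM]
3. ∠HCS = 75°  [L on CH, M on CS]

∠HCS = 75°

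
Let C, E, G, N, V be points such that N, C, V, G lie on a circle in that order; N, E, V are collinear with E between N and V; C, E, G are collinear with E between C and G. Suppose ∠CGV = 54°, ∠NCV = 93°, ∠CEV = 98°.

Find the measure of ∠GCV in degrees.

∠GCV = 49°

1. ∠CNV = 54°  [same arc CV]
2. ∠CVN = 33°  [△NCV]
3. ∠GCV = 49°  [△CEV]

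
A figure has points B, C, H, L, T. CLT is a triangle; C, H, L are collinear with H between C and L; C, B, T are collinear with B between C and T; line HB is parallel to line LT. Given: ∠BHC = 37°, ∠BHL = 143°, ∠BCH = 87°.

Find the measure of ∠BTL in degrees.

∠BTL = 56°

1. ∠CBH = 56°  [△CHB]
2. ∠HBT = 124°  [linear pair at B on CT]
3. ∠BTL = 56°  [HB∥LT, co-interior at T–B]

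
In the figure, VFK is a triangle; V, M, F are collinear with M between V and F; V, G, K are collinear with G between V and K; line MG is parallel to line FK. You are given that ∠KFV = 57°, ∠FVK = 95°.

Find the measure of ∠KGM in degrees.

1. ∠FKV = 28°  [△VFK]
2. ∠MGV = 28°  [MG∥FK, corresponding at G]
3. ∠KGM = 152°  [linear pair at G on VK]

∠KGM = 152°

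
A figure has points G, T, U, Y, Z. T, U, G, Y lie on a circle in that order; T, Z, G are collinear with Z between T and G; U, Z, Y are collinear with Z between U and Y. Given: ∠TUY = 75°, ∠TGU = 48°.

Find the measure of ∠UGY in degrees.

1. ∠TYU = 48°  [same arc TU]
2. ∠UTY = 57°  [△TUY]
3. ∠UGY = 123°  [cyclic TUGY, opposite ∠T+∠G]

∠UGY = 123°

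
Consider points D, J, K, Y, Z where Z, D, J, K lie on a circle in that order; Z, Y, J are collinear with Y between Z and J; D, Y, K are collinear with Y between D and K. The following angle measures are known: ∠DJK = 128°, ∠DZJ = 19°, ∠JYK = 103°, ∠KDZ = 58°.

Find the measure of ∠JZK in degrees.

∠JZK = 33°

1. ∠DZK = 52°  [cyclic ZDJK, opposite ∠Z+∠J]
2. ∠KYZ = 77°  [linear pair at Y on ZJ]
3. ∠DKZ = 70°  [△ZDK]
4. ∠JZK = 33°  [△ZYK]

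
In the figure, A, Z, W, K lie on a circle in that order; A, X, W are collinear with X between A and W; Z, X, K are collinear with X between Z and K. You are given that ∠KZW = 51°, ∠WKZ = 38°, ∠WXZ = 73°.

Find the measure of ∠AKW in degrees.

∠AKW = 94°

1. ∠AWZ = 56°  [△ZXW]
2. ∠WAZ = 38°  [same arc ZW]
3. ∠AZW = 86°  [△AZW]
4. ∠AKW = 94°  [cyclic AZWK, opposite ∠Z+∠K]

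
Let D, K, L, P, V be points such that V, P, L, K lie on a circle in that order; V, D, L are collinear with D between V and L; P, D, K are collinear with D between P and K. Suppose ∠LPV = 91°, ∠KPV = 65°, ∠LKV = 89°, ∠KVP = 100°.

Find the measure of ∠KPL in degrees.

1. ∠KLV = 65°  [same arc VK]
2. ∠KVL = 26°  [△VLK]
3. ∠KPL = 26°  [same arc LK]

∠KPL = 26°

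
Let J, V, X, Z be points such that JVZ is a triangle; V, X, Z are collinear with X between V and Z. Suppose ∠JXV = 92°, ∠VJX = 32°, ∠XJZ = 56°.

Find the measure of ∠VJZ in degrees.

1. ∠JVX = 56°  [△JVX]
2. ∠JXZ = 88°  [linear pair at X on VZ]
3. ∠JZX = 36°  [△JXZ]
4. ∠JVZ = 56°  [X on ray VZ]
5. ∠JZV = 36°  [X on ray ZV]
6. ∠VJZ = 88°  [△JVZ]

∠VJZ = 88°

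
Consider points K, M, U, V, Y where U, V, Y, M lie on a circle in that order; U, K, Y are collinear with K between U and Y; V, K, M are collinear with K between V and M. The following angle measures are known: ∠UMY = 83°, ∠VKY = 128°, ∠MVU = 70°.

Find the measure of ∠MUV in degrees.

1. ∠UVY = 97°  [cyclic UVYM, opposite ∠V+∠M]
2. ∠UKV = 52°  [linear pair at K on UY]
3. ∠VUY = 58°  [△UKV]
4. ∠UYV = 25°  [△UVY]
5. ∠UMV = 25°  [same arc UV]
6. ∠MUV = 85°  [△UVM]

∠MUV = 85°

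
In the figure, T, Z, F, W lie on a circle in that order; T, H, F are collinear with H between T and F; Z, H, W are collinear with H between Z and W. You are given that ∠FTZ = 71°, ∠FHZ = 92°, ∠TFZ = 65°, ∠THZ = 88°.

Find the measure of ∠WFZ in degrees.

1. ∠FWZ = 71°  [same arc ZF]
2. ∠FZW = 23°  [△ZHF]
3. ∠WFZ = 86°  [△ZFW]

∠WFZ = 86°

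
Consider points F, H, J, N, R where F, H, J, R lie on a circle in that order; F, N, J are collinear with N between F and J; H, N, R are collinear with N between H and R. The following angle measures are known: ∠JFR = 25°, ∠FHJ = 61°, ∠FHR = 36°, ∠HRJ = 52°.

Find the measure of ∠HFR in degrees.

∠HFR = 77°

1. ∠JHR = 25°  [same arc JR]
2. ∠HJR = 103°  [△HJR]
3. ∠HFR = 77°  [cyclic FHJR, opposite ∠F+∠J]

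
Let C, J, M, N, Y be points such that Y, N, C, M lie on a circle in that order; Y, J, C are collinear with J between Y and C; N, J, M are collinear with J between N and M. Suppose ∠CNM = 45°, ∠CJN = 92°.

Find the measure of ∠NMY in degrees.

∠NMY = 43°

1. ∠CYM = 45°  [same arc CM]
2. ∠MJY = 92°  [vertical angles at J]
3. ∠NMY = 43°  [△YJM]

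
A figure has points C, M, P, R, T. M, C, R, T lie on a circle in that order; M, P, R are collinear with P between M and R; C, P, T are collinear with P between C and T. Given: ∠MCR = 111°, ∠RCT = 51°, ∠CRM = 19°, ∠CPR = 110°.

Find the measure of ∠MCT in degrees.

∠MCT = 60°

1. ∠CMR = 50°  [△MCR]
2. ∠CPM = 70°  [linear pair at P on MR]
3. ∠MCT = 60°  [△MPC]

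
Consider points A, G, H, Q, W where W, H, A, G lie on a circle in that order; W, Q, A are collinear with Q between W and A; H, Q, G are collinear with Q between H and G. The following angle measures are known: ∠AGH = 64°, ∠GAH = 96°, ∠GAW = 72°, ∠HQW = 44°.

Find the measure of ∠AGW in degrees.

∠AGW = 88°

1. ∠AHG = 20°  [△HAG]
2. ∠AWG = 20°  [same arc AG]
3. ∠AGW = 88°  [△WAG]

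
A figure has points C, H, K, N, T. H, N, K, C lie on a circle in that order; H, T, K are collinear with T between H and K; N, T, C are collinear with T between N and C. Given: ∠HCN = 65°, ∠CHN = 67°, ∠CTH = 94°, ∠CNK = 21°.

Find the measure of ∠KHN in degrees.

1. ∠CKN = 113°  [cyclic HNKC, opposite ∠H+∠K]
2. ∠KCN = 46°  [△NKC]
3. ∠KHN = 46°  [same arc NK]

∠KHN = 46°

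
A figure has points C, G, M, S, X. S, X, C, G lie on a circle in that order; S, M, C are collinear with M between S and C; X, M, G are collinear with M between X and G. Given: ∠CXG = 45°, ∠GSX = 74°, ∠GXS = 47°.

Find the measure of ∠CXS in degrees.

1. ∠CSG = 45°  [same arc CG]
2. ∠GCS = 47°  [same arc SG]
3. ∠CGS = 88°  [△SCG]
4. ∠CXS = 92°  [cyclic SXCG, opposite ∠X+∠G]

∠CXS = 92°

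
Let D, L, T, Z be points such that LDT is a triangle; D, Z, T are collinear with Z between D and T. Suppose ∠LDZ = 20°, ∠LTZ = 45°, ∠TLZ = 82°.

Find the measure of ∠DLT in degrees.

∠DLT = 115°

1. ∠LDT = 20°  [Z on ray DT]
2. ∠DTL = 45°  [Z on ray TD]
3. ∠DLT = 115°  [△LDT]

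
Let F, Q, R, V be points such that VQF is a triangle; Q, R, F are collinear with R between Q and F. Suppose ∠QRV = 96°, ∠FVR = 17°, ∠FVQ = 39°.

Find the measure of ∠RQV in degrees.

1. ∠FRV = 84°  [linear pair at R on QF]
2. ∠RFV = 79°  [△VRF]
3. ∠QFV = 79°  [R on ray FQ]
4. ∠FQV = 62°  [△VQF]
5. ∠RQV = 62°  [R on ray QF]

∠RQV = 62°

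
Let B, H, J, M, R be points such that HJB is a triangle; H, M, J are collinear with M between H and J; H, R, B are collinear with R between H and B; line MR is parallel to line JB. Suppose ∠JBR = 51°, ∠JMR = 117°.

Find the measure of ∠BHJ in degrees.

1. ∠HBJ = 51°  [R on ray BH]
2. ∠HMR = 63°  [linear pair at M on HJ]
3. ∠HRM = 51°  [MR∥JB, corresponding at R]
4. ∠MHR = 66°  [△HMR]
5. ∠BHJ = 66°  [M on HJ, R on HB]

∠BHJ = 66°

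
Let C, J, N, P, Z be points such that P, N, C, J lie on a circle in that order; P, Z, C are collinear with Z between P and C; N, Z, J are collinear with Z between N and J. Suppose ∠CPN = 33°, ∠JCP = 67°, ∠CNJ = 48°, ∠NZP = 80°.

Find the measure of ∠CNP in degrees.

1. ∠CPJ = 48°  [same arc CJ]
2. ∠CJP = 65°  [△PCJ]
3. ∠CNP = 115°  [cyclic PNCJ, opposite ∠N+∠J]

∠CNP = 115°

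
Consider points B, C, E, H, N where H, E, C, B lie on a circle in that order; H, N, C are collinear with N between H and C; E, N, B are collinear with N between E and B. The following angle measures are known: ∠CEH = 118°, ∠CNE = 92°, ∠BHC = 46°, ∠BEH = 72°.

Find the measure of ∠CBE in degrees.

∠CBE = 20°

1. ∠CBH = 62°  [cyclic HECB, opposite ∠E+∠B]
2. ∠BNH = 92°  [vertical angles at N]
3. ∠BCH = 72°  [△HCB]
4. ∠BNC = 88°  [linear pair at N on HC]
5. ∠CBE = 20°  [△CNB]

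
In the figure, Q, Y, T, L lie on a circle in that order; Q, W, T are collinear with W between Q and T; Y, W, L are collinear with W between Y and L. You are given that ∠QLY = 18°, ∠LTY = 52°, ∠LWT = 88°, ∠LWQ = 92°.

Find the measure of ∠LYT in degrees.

∠LYT = 70°

1. ∠QTY = 18°  [same arc QY]
2. ∠TWY = 92°  [vertical angles at W]
3. ∠LYT = 70°  [△YWT]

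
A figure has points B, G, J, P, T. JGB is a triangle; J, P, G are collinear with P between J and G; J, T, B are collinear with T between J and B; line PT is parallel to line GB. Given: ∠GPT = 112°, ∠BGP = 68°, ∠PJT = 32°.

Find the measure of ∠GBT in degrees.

1. ∠BGJ = 68°  [P on ray GJ]
2. ∠BJG = 32°  [P on JG, T on JB]
3. ∠GBJ = 80°  [△JGB]
4. ∠GBT = 80°  [T on ray BJ]

∠GBT = 80°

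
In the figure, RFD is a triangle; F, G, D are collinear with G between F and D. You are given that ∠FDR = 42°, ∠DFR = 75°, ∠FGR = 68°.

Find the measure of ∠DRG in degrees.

1. ∠GDR = 42°  [G on ray DF]
2. ∠DGR = 112°  [linear pair at G on FD]
3. ∠DRG = 26°  [△RGD]

∠DRG = 26°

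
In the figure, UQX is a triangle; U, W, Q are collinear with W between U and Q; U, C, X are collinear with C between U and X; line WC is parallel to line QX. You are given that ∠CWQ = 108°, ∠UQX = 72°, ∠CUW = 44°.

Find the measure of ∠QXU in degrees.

∠QXU = 64°

1. ∠CWU = 72°  [linear pair at W on UQ]
2. ∠UCW = 64°  [△UWC]
3. ∠QXU = 64°  [WC∥QX, corresponding at C]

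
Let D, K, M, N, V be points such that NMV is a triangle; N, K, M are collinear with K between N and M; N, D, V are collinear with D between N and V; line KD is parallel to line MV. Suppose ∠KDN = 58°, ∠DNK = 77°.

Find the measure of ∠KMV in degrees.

∠KMV = 45°

1. ∠DKN = 45°  [△NKD]
2. ∠DKM = 135°  [linear pair at K on NM]
3. ∠KMV = 45°  [KD∥MV, co-interior at M–K]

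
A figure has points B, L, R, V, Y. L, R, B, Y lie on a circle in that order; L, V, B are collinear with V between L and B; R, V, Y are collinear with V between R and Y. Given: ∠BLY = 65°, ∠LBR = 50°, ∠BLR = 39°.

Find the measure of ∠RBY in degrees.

∠RBY = 76°

1. ∠BRY = 65°  [same arc BY]
2. ∠BYR = 39°  [same arc RB]
3. ∠RBY = 76°  [△RBY]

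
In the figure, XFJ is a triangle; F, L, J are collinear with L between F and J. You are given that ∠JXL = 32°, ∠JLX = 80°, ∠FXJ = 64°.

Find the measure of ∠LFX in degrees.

1. ∠LJX = 68°  [△XLJ]
2. ∠FJX = 68°  [L on ray JF]
3. ∠JFX = 48°  [△XFJ]
4. ∠LFX = 48°  [L on ray FJ]

∠LFX = 48°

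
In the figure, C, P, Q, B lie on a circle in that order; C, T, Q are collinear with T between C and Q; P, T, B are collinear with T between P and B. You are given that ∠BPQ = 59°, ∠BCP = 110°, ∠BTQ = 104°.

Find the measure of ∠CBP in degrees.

1. ∠BCQ = 59°  [same arc QB]
2. ∠BTC = 76°  [linear pair at T on CQ]
3. ∠CBP = 45°  [△CTB]

∠CBP = 45°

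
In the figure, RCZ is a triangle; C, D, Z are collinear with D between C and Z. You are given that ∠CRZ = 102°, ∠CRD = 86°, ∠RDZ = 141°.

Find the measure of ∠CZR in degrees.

1. ∠CDR = 39°  [linear pair at D on CZ]
2. ∠DCR = 55°  [△RCD]
3. ∠RCZ = 55°  [D on ray CZ]
4. ∠CZR = 23°  [△RCZ]

∠CZR = 23°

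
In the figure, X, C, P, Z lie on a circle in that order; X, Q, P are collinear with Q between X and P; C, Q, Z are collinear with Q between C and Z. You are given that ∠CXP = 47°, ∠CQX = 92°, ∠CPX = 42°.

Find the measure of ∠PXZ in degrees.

∠PXZ = 50°

1. ∠PQZ = 92°  [vertical angles at Q]
2. ∠CZX = 42°  [same arc XC]
3. ∠XQZ = 88°  [linear pair at Q on XP]
4. ∠PXZ = 50°  [△XQZ]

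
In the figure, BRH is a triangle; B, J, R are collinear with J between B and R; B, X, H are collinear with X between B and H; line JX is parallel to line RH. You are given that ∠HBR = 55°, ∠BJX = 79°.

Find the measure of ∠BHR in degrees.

∠BHR = 46°

1. ∠JBX = 55°  [J on BR, X on BH]
2. ∠BXJ = 46°  [△BJX]
3. ∠BHR = 46°  [JX∥RH, corresponding at X]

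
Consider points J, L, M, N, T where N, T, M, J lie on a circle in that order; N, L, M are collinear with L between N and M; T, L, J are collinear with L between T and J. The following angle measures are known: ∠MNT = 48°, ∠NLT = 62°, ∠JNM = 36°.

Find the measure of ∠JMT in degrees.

∠JMT = 96°

1. ∠MJT = 48°  [same arc TM]
2. ∠JTM = 36°  [same arc MJ]
3. ∠JMT = 96°  [△TMJ]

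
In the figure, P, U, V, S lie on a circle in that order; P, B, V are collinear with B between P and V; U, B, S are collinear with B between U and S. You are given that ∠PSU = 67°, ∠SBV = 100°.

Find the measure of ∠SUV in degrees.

1. ∠PVU = 67°  [same arc PU]
2. ∠PBU = 100°  [vertical angles at B]
3. ∠UBV = 80°  [linear pair at B on PV]
4. ∠SUV = 33°  [△UBV]

∠SUV = 33°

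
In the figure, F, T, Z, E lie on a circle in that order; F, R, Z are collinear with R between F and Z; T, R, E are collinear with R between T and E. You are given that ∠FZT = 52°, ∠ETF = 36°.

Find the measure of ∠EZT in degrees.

∠EZT = 88°

1. ∠FET = 52°  [same arc FT]
2. ∠EFT = 92°  [△FTE]
3. ∠EZT = 88°  [cyclic FTZE, opposite ∠F+∠Z]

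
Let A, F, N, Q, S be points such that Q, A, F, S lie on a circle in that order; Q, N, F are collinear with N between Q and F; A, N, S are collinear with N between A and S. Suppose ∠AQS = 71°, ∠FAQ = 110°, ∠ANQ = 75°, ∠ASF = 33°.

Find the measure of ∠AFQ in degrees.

∠AFQ = 37°

1. ∠AFS = 109°  [cyclic QAFS, opposite ∠Q+∠F]
2. ∠ANF = 105°  [linear pair at N on QF]
3. ∠FAS = 38°  [△AFS]
4. ∠AFQ = 37°  [△ANF]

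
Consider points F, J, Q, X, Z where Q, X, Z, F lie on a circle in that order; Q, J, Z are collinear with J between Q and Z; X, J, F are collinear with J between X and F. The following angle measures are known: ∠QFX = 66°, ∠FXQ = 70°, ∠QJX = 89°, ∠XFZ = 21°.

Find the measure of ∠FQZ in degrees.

1. ∠QZX = 66°  [same arc QX]
2. ∠XJZ = 91°  [linear pair at J on QZ]
3. ∠FXZ = 23°  [△XJZ]
4. ∠FQZ = 23°  [same arc ZF]

∠FQZ = 23°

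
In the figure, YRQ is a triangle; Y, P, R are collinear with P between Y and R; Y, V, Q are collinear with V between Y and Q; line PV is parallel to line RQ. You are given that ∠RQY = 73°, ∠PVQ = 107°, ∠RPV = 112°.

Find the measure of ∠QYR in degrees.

1. ∠PVY = 73°  [PV∥RQ, corresponding at V]
2. ∠VPY = 68°  [linear pair at P on YR]
3. ∠PYV = 39°  [△YPV]
4. ∠QYR = 39°  [P on YR, V on YQ]

∠QYR = 39°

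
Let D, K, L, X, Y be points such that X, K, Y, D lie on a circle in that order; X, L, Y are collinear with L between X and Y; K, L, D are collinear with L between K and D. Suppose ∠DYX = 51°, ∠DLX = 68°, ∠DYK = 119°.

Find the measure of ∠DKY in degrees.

∠DKY = 44°

1. ∠DLY = 112°  [linear pair at L on XY]
2. ∠KDY = 17°  [△YLD]
3. ∠DKY = 44°  [△KYD]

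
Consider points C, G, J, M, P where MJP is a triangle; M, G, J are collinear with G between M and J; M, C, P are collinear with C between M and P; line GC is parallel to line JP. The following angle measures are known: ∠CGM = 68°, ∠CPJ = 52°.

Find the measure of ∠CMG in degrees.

∠CMG = 60°

1. ∠MJP = 68°  [GC∥JP, corresponding at G]
2. ∠JPM = 52°  [C on ray PM]
3. ∠JMP = 60°  [△MJP]
4. ∠CMG = 60°  [G on MJ, C on MP]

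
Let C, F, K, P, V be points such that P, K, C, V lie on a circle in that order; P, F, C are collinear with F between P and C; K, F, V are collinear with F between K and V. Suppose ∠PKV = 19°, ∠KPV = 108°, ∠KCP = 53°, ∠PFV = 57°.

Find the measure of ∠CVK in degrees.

∠CVK = 38°

1. ∠PCV = 19°  [same arc PV]
2. ∠CFV = 123°  [linear pair at F on PC]
3. ∠CVK = 38°  [△CFV]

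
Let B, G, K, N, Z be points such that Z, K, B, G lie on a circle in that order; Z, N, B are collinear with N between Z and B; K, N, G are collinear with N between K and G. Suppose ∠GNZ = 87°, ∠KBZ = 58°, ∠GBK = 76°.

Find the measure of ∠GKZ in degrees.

∠GKZ = 18°

1. ∠KGZ = 58°  [same arc ZK]
2. ∠GZK = 104°  [cyclic ZKBG, opposite ∠Z+∠B]
3. ∠GKZ = 18°  [△ZKG]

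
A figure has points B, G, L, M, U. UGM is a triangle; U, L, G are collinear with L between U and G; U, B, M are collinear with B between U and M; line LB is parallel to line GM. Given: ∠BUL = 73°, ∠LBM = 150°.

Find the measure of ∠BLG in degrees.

∠BLG = 103°

1. ∠LBU = 30°  [linear pair at B on UM]
2. ∠BLU = 77°  [△ULB]
3. ∠BLG = 103°  [linear pair at L on UG]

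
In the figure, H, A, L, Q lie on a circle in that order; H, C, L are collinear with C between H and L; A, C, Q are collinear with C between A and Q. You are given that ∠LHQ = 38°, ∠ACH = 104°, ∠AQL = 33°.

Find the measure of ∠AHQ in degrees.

1. ∠LAQ = 38°  [same arc LQ]
2. ∠ALQ = 109°  [△ALQ]
3. ∠AHQ = 71°  [cyclic HALQ, opposite ∠H+∠L]

∠AHQ = 71°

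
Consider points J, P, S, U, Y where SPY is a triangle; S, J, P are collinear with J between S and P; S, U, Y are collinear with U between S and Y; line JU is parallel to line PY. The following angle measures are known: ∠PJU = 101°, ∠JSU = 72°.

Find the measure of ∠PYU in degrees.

1. ∠SJU = 79°  [linear pair at J on SP]
2. ∠JUS = 29°  [△SJU]
3. ∠JUY = 151°  [linear pair at U on SY]
4. ∠PYU = 29°  [JU∥PY, co-interior at Y–U]

∠PYU = 29°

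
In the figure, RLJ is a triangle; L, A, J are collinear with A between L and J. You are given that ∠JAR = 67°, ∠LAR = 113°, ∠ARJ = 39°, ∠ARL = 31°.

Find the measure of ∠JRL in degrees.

1. ∠AJR = 74°  [△RAJ]
2. ∠ALR = 36°  [△RLA]
3. ∠LJR = 74°  [A on ray JL]
4. ∠JLR = 36°  [A on ray LJ]
5. ∠JRL = 70°  [△RLJ]

∠JRL = 70°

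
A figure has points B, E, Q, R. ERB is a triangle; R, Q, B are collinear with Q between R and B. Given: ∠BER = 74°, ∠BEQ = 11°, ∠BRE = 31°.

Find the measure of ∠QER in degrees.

1. ∠EBR = 75°  [△ERB]
2. ∠ERQ = 31°  [Q on ray RB]
3. ∠EBQ = 75°  [Q on ray BR]
4. ∠BQE = 94°  [△EQB]
5. ∠EQR = 86°  [linear pair at Q on RB]
6. ∠QER = 63°  [△ERQ]

∠QER = 63°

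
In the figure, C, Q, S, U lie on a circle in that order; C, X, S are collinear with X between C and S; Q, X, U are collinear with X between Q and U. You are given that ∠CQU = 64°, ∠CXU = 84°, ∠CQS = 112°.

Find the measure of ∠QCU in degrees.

∠QCU = 68°

1. ∠CSU = 64°  [same arc CU]
2. ∠CUS = 68°  [cyclic CQSU, opposite ∠Q+∠U]
3. ∠SCU = 48°  [△CSU]
4. ∠CUQ = 48°  [△CXU]
5. ∠QCU = 68°  [△CQU]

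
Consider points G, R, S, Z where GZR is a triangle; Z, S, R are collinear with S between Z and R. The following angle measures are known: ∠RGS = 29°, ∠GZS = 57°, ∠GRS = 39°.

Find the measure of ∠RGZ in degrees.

∠RGZ = 84°

1. ∠GZR = 57°  [S on ray ZR]
2. ∠GRZ = 39°  [S on ray RZ]
3. ∠RGZ = 84°  [△GZR]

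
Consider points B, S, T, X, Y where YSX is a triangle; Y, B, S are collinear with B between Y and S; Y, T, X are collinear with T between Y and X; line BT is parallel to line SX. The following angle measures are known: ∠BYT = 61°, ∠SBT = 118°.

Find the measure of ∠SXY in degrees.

1. ∠TBY = 62°  [linear pair at B on YS]
2. ∠BTY = 57°  [△YBT]
3. ∠SXY = 57°  [BT∥SX, corresponding at T]

∠SXY = 57°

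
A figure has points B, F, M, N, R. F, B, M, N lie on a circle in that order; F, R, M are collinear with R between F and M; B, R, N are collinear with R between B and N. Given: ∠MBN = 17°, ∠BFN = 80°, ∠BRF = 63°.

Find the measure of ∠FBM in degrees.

1. ∠BMN = 100°  [cyclic FBMN, opposite ∠F+∠M]
2. ∠BRM = 117°  [linear pair at R on FM]
3. ∠BNM = 63°  [△BMN]
4. ∠BMF = 46°  [△BRM]
5. ∠BFM = 63°  [same arc BM]
6. ∠FBM = 71°  [△FBM]

∠FBM = 71°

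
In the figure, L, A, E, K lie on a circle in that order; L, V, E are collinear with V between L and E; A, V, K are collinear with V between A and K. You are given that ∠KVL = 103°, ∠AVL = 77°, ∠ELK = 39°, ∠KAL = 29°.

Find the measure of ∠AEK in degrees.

∠AEK = 67°

1. ∠EVK = 77°  [linear pair at V on LE]
2. ∠EAK = 39°  [same arc EK]
3. ∠KEL = 29°  [same arc LK]
4. ∠AKE = 74°  [△EVK]
5. ∠AEK = 67°  [△AEK]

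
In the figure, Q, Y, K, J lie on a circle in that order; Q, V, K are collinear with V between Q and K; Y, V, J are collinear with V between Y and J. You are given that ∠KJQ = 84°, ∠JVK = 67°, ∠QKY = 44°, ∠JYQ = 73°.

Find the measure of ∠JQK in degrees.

∠JQK = 23°

1. ∠JVQ = 113°  [linear pair at V on QK]
2. ∠QJY = 44°  [same arc QY]
3. ∠JQK = 23°  [△QVJ]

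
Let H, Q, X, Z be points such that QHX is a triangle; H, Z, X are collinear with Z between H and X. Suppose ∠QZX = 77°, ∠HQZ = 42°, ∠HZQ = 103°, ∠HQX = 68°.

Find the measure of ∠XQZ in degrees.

∠XQZ = 26°

1. ∠QHZ = 35°  [△QHZ]
2. ∠QHX = 35°  [Z on ray HX]
3. ∠HXQ = 77°  [△QHX]
4. ∠QXZ = 77°  [Z on ray XH]
5. ∠XQZ = 26°  [△QZX]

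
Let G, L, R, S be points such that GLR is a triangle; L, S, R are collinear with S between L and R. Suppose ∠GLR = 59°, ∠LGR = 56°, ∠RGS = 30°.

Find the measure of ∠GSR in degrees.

1. ∠GRL = 65°  [△GLR]
2. ∠GRS = 65°  [S on ray RL]
3. ∠GSR = 85°  [△GSR]

∠GSR = 85°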